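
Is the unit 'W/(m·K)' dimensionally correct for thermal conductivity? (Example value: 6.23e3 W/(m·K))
Yes

thermal conductivity has SI base units: kg * m / (s^3 * K)
W/(m·K) reduces to the same SI base units, so it is a valid unit for thermal conductivity.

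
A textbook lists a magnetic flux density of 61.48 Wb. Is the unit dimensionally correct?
No

magnetic flux density has SI base units: kg / (A * s^2)
Wb does NOT reduce to kg / (A * s^2); a valid unit for magnetic flux density would be e.g. T.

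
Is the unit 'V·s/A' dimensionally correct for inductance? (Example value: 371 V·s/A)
Yes

inductance has SI base units: kg * m^2 / (A^2 * s^2)
V·s/A reduces to the same SI base units, so it is a valid unit for inductance.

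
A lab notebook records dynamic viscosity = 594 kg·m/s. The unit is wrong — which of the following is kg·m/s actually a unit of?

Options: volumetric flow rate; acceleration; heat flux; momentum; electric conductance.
momentum

dynamic viscosity should have units dimensionally equivalent to kg / (m * s) (e.g. Pa·s).
The given unit 'kg·m/s' reduces to kg * m / s. Of the listed options, that is the dimensionality of momentum.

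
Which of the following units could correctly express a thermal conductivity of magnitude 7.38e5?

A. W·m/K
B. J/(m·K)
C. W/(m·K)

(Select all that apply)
C

thermal conductivity has SI base units: kg * m / (s^3 * K)

Checking each option against kg * m / (s^3 * K):
  A. W·m/K: ✗ does not match
  B. J/(m·K): ✗ does not match
  C. W/(m·K): ✓ matches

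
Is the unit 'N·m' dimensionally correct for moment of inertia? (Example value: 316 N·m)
No

moment of inertia has SI base units: kg * m^2
N·m does NOT reduce to kg * m^2; a valid unit for moment of inertia would be e.g. kg·m².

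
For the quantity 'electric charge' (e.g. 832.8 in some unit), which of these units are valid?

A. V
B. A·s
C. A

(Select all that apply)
B

electric charge has SI base units: A * s

Checking each option against A * s:
  A. V: ✗ does not match
  B. A·s: ✓ matches
  C. A: ✗ does not match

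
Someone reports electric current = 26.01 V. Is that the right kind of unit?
No

electric current has SI base units: A
V does NOT reduce to A; a valid unit for electric current would be e.g. A.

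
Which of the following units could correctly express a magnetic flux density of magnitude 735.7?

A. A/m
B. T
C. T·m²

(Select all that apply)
B

magnetic flux density has SI base units: kg / (A * s^2)

Checking each option against kg / (A * s^2):
  A. A/m: ✗ does not match
  B. T: ✓ matches
  C. T·m²: ✗ does not match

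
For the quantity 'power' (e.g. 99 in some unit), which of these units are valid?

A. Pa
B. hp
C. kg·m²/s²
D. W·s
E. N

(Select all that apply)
B

power has SI base units: kg * m^2 / s^3

Checking each option against kg * m^2 / s^3:
  A. Pa: ✗ does not match
  B. hp: ✓ matches
  C. kg·m²/s²: ✗ does not match
  D. W·s: ✗ does not match
  E. N: ✗ does not match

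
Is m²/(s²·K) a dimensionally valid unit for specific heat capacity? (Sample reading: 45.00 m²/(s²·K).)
Yes

specific heat capacity has SI base units: m^2 / (s^2 * K)
m²/(s²·K) reduces to the same SI base units, so it is a valid unit for specific heat capacity.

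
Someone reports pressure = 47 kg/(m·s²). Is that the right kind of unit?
Yes

pressure has SI base units: kg / (m * s^2)
kg/(m·s²) reduces to the same SI base units, so it is a valid unit for pressure.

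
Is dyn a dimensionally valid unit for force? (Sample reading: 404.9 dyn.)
Yes

force has SI base units: kg * m / s^2
dyn reduces to the same SI base units, so it is a valid unit for force.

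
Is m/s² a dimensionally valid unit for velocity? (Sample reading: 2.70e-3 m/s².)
No

velocity has SI base units: m / s
m/s² does NOT reduce to m / s; a valid unit for velocity would be e.g. m/s.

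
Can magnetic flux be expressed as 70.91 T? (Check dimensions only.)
No

magnetic flux has SI base units: kg * m^2 / (A * s^2)
T does NOT reduce to kg * m^2 / (A * s^2); a valid unit for magnetic flux would be e.g. Wb.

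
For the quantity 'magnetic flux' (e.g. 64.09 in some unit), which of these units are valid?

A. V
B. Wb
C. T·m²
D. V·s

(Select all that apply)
B, C, D

magnetic flux has SI base units: kg * m^2 / (A * s^2)

Checking each option against kg * m^2 / (A * s^2):
  A. V: ✗ does not match
  B. Wb: ✓ matches
  C. T·m²: ✓ matches
  D. V·s: ✓ matches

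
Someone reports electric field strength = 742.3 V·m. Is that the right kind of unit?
No

electric field strength has SI base units: kg * m / (A * s^3)
V·m does NOT reduce to kg * m / (A * s^3); a valid unit for electric field strength would be e.g. V/m.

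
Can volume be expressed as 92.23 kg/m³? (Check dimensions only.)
No

volume has SI base units: m^3
kg/m³ does NOT reduce to m^3; a valid unit for volume would be e.g. m³.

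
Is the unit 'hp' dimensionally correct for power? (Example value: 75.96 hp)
Yes

power has SI base units: kg * m^2 / s^3
hp reduces to the same SI base units, so it is a valid unit for power.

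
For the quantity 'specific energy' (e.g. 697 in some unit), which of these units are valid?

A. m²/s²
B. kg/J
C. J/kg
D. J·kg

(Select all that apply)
A, C

specific energy has SI base units: m^2 / s^2

Checking each option against m^2 / s^2:
  A. m²/s²: ✓ matches
  B. kg/J: ✗ does not match
  C. J/kg: ✓ matches
  D. J·kg: ✗ does not match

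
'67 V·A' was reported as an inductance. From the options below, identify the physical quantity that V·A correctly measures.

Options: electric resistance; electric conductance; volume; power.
power

inductance should have units dimensionally equivalent to kg * m^2 / (A^2 * s^2) (e.g. H).
The given unit 'V·A' reduces to kg * m^2 / s^3. Of the listed options, that is the dimensionality of power.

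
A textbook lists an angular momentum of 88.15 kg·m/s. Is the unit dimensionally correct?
No

angular momentum has SI base units: kg * m^2 / s
kg·m/s does NOT reduce to kg * m^2 / s; a valid unit for angular momentum would be e.g. kg·m²/s.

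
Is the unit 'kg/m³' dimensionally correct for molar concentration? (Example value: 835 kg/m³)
No

molar concentration has SI base units: mol / m^3
kg/m³ does NOT reduce to mol / m^3; a valid unit for molar concentration would be e.g. mol/m³.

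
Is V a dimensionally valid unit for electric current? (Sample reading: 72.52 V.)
No

electric current has SI base units: A
V does NOT reduce to A; a valid unit for electric current would be e.g. A.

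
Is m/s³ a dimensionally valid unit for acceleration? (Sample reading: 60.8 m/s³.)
No

acceleration has SI base units: m / s^2
m/s³ does NOT reduce to m / s^2; a valid unit for acceleration would be e.g. m/s².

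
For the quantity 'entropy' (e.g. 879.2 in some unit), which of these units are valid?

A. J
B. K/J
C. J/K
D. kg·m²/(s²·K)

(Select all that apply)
C, D

entropy has SI base units: kg * m^2 / (s^2 * K)

Checking each option against kg * m^2 / (s^2 * K):
  A. J: ✗ does not match
  B. K/J: ✗ does not match
  C. J/K: ✓ matches
  D. kg·m²/(s²·K): ✓ matches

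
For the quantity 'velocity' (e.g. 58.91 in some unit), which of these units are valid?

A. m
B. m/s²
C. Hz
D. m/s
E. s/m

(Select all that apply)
D

velocity has SI base units: m / s

Checking each option against m / s:
  A. m: ✗ does not match
  B. m/s²: ✗ does not match
  C. Hz: ✗ does not match
  D. m/s: ✓ matches
  E. s/m: ✗ does not match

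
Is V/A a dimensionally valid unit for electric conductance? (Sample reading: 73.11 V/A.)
No

electric conductance has SI base units: A^2 * s^3 / (kg * m^2)
V/A does NOT reduce to A^2 * s^3 / (kg * m^2); a valid unit for electric conductance would be e.g. S.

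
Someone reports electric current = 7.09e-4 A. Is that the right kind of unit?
Yes

electric current has SI base units: A
A reduces to the same SI base units, so it is a valid unit for electric current.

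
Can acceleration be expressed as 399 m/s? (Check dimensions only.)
No

acceleration has SI base units: m / s^2
m/s does NOT reduce to m / s^2; a valid unit for acceleration would be e.g. m/s².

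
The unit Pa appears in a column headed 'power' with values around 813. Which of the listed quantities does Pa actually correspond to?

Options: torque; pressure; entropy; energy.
pressure

power should have units dimensionally equivalent to kg * m^2 / s^3 (e.g. W).
The given unit 'Pa' reduces to kg / (m * s^2). Of the listed options, that is the dimensionality of pressure.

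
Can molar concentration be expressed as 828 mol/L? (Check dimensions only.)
Yes

molar concentration has SI base units: mol / m^3
mol/L reduces to the same SI base units, so it is a valid unit for molar concentration.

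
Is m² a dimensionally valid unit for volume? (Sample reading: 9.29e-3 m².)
No

volume has SI base units: m^3
m² does NOT reduce to m^3; a valid unit for volume would be e.g. m³.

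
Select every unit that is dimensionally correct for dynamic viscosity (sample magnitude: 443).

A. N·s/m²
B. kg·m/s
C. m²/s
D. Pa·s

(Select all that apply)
A, D

dynamic viscosity has SI base units: kg / (m * s)

Checking each option against kg / (m * s):
  A. N·s/m²: ✓ matches
  B. kg·m/s: ✗ does not match
  C. m²/s: ✗ does not match
  D. Pa·s: ✓ matches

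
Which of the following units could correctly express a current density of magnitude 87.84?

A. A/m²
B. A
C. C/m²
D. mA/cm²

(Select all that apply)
A, D

current density has SI base units: A / m^2

Checking each option against A / m^2:
  A. A/m²: ✓ matches
  B. A: ✗ does not match
  C. C/m²: ✗ does not match
  D. mA/cm²: ✓ matches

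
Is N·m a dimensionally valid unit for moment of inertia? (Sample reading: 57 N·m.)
No

moment of inertia has SI base units: kg * m^2
N·m does NOT reduce to kg * m^2; a valid unit for moment of inertia would be e.g. kg·m².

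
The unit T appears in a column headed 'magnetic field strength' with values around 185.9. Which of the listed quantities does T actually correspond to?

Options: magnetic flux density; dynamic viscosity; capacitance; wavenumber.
magnetic flux density

magnetic field strength should have units dimensionally equivalent to A / m (e.g. A/m).
The given unit 'T' reduces to kg / (A * s^2). Of the listed options, that is the dimensionality of magnetic flux density.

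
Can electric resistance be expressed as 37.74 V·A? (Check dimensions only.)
No

electric resistance has SI base units: kg * m^2 / (A^2 * s^3)
V·A does NOT reduce to kg * m^2 / (A^2 * s^3); a valid unit for electric resistance would be e.g. Ω.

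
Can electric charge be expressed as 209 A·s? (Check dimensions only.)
Yes

electric charge has SI base units: A * s
A·s reduces to the same SI base units, so it is a valid unit for electric charge.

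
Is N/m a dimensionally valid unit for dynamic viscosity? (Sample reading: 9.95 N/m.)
No

dynamic viscosity has SI base units: kg / (m * s)
N/m does NOT reduce to kg / (m * s); a valid unit for dynamic viscosity would be e.g. Pa·s.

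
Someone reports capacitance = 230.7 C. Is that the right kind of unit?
No

capacitance has SI base units: A^2 * s^4 / (kg * m^2)
C does NOT reduce to A^2 * s^4 / (kg * m^2); a valid unit for capacitance would be e.g. F.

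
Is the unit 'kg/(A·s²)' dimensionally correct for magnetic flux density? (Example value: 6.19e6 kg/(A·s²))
Yes

magnetic flux density has SI base units: kg / (A * s^2)
kg/(A·s²) reduces to the same SI base units, so it is a valid unit for magnetic flux density.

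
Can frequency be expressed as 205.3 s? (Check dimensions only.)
No

frequency has SI base units: 1 / s
s does NOT reduce to 1 / s; a valid unit for frequency would be e.g. Hz.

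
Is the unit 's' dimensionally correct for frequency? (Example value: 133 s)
No

frequency has SI base units: 1 / s
s does NOT reduce to 1 / s; a valid unit for frequency would be e.g. Hz.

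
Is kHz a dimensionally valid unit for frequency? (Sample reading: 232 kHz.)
Yes

frequency has SI base units: 1 / s
kHz reduces to the same SI base units, so it is a valid unit for frequency.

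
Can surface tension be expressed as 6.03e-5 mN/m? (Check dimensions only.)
Yes

surface tension has SI base units: kg / s^2
mN/m reduces to the same SI base units, so it is a valid unit for surface tension.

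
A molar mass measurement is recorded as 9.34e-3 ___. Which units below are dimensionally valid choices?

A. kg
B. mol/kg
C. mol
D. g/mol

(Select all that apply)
D

molar mass has SI base units: kg / mol

Checking each option against kg / mol:
  A. kg: ✗ does not match
  B. mol/kg: ✗ does not match
  C. mol: ✗ does not match
  D. g/mol: ✓ matches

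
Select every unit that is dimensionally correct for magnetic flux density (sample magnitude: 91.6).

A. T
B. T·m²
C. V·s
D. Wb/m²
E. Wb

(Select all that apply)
A, D

magnetic flux density has SI base units: kg / (A * s^2)

Checking each option against kg / (A * s^2):
  A. T: ✓ matches
  B. T·m²: ✗ does not match
  C. V·s: ✗ does not match
  D. Wb/m²: ✓ matches
  E. Wb: ✗ does not match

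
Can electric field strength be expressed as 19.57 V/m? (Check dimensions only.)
Yes

electric field strength has SI base units: kg * m / (A * s^3)
V/m reduces to the same SI base units, so it is a valid unit for electric field strength.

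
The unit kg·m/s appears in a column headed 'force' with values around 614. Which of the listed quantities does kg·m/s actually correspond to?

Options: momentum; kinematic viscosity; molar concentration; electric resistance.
momentum

force should have units dimensionally equivalent to kg * m / s^2 (e.g. N).
The given unit 'kg·m/s' reduces to kg * m / s. Of the listed options, that is the dimensionality of momentum.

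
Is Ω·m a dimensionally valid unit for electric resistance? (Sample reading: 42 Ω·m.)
No

electric resistance has SI base units: kg * m^2 / (A^2 * s^3)
Ω·m does NOT reduce to kg * m^2 / (A^2 * s^3); a valid unit for electric resistance would be e.g. Ω.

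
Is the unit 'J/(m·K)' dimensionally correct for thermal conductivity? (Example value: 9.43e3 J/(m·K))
No

thermal conductivity has SI base units: kg * m / (s^3 * K)
J/(m·K) does NOT reduce to kg * m / (s^3 * K); a valid unit for thermal conductivity would be e.g. W/(m·K).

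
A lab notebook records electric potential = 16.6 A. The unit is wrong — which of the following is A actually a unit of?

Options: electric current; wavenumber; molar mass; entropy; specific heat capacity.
electric current

electric potential should have units dimensionally equivalent to kg * m^2 / (A * s^3) (e.g. V).
The given unit 'A' reduces to A. Of the listed options, that is the dimensionality of electric current.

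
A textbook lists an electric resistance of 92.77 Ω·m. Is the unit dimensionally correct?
No

electric resistance has SI base units: kg * m^2 / (A^2 * s^3)
Ω·m does NOT reduce to kg * m^2 / (A^2 * s^3); a valid unit for electric resistance would be e.g. Ω.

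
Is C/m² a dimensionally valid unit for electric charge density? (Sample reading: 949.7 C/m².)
No

electric charge density has SI base units: A * s / m^3
C/m² does NOT reduce to A * s / m^3; a valid unit for electric charge density would be e.g. C/m³.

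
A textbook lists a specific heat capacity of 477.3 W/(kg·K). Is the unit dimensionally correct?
No

specific heat capacity has SI base units: m^2 / (s^2 * K)
W/(kg·K) does NOT reduce to m^2 / (s^2 * K); a valid unit for specific heat capacity would be e.g. J/(kg·K).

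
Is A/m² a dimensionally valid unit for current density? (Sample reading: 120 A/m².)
Yes

current density has SI base units: A / m^2
A/m² reduces to the same SI base units, so it is a valid unit for current density.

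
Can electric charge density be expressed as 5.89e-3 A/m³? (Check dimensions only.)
No

electric charge density has SI base units: A * s / m^3
A/m³ does NOT reduce to A * s / m^3; a valid unit for electric charge density would be e.g. C/m³.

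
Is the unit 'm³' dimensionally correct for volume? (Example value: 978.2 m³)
Yes

volume has SI base units: m^3
m³ reduces to the same SI base units, so it is a valid unit for volume.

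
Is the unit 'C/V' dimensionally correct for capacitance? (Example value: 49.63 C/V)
Yes

capacitance has SI base units: A^2 * s^4 / (kg * m^2)
C/V reduces to the same SI base units, so it is a valid unit for capacitance.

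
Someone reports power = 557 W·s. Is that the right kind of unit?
No

power has SI base units: kg * m^2 / s^3
W·s does NOT reduce to kg * m^2 / s^3; a valid unit for power would be e.g. W.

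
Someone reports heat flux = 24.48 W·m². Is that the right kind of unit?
No

heat flux has SI base units: kg / s^3
W·m² does NOT reduce to kg / s^3; a valid unit for heat flux would be e.g. W/m².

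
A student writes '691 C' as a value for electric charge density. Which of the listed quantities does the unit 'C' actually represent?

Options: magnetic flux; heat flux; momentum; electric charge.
electric charge

electric charge density should have units dimensionally equivalent to A * s / m^3 (e.g. C/m³).
The given unit 'C' reduces to A * s. Of the listed options, that is the dimensionality of electric charge.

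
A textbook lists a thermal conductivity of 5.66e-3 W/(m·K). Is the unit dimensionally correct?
Yes

thermal conductivity has SI base units: kg * m / (s^3 * K)
W/(m·K) reduces to the same SI base units, so it is a valid unit for thermal conductivity.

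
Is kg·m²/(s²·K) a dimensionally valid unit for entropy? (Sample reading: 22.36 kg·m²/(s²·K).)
Yes

entropy has SI base units: kg * m^2 / (s^2 * K)
kg·m²/(s²·K) reduces to the same SI base units, so it is a valid unit for entropy.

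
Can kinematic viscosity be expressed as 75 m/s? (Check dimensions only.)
No

kinematic viscosity has SI base units: m^2 / s
m/s does NOT reduce to m^2 / s; a valid unit for kinematic viscosity would be e.g. m²/s.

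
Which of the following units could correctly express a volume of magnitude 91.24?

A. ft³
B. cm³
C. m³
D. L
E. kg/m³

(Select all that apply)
A, B, C, D

volume has SI base units: m^3

Checking each option against m^3:
  A. ft³: ✓ matches
  B. cm³: ✓ matches
  C. m³: ✓ matches
  D. L: ✓ matches
  E. kg/m³: ✗ does not match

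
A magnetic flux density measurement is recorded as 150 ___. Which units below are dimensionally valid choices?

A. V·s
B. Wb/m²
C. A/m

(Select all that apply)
B

magnetic flux density has SI base units: kg / (A * s^2)

Checking each option against kg / (A * s^2):
  A. V·s: ✗ does not match
  B. Wb/m²: ✓ matches
  C. A/m: ✗ does not match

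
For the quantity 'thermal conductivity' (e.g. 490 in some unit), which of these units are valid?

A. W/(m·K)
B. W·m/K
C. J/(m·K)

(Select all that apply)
A

thermal conductivity has SI base units: kg * m / (s^3 * K)

Checking each option against kg * m / (s^3 * K):
  A. W/(m·K): ✓ matches
  B. W·m/K: ✗ does not match
  C. J/(m·K): ✗ does not match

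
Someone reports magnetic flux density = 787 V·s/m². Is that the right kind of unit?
Yes

magnetic flux density has SI base units: kg / (A * s^2)
V·s/m² reduces to the same SI base units, so it is a valid unit for magnetic flux density.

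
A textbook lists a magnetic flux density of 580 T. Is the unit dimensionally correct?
Yes

magnetic flux density has SI base units: kg / (A * s^2)
T reduces to the same SI base units, so it is a valid unit for magnetic flux density.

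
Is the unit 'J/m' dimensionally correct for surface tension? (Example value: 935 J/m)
No

surface tension has SI base units: kg / s^2
J/m does NOT reduce to kg / s^2; a valid unit for surface tension would be e.g. N/m.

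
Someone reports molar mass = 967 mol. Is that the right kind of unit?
No

molar mass has SI base units: kg / mol
mol does NOT reduce to kg / mol; a valid unit for molar mass would be e.g. kg/mol.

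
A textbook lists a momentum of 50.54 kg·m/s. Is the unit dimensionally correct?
Yes

momentum has SI base units: kg * m / s
kg·m/s reduces to the same SI base units, so it is a valid unit for momentum.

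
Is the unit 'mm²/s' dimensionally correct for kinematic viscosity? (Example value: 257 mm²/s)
Yes

kinematic viscosity has SI base units: m^2 / s
mm²/s reduces to the same SI base units, so it is a valid unit for kinematic viscosity.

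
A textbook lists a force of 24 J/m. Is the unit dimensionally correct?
Yes

force has SI base units: kg * m / s^2
J/m reduces to the same SI base units, so it is a valid unit for force.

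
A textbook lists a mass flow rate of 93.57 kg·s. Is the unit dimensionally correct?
No

mass flow rate has SI base units: kg / s
kg·s does NOT reduce to kg / s; a valid unit for mass flow rate would be e.g. kg/s.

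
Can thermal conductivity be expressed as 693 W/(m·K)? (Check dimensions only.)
Yes

thermal conductivity has SI base units: kg * m / (s^3 * K)
W/(m·K) reduces to the same SI base units, so it is a valid unit for thermal conductivity.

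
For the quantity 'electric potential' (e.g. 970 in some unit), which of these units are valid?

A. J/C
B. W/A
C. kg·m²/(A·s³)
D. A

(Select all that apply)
A, B, C

electric potential has SI base units: kg * m^2 / (A * s^3)

Checking each option against kg * m^2 / (A * s^3):
  A. J/C: ✓ matches
  B. W/A: ✓ matches
  C. kg·m²/(A·s³): ✓ matches
  D. A: ✗ does not match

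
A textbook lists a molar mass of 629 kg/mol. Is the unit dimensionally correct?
Yes

molar mass has SI base units: kg / mol
kg/mol reduces to the same SI base units, so it is a valid unit for molar mass.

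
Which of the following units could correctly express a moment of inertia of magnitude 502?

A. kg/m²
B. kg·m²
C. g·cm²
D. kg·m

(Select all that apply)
B, C

moment of inertia has SI base units: kg * m^2

Checking each option against kg * m^2:
  A. kg/m²: ✗ does not match
  B. kg·m²: ✓ matches
  C. g·cm²: ✓ matches
  D. kg·m: ✗ does not match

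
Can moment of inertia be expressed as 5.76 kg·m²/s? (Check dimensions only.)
No

moment of inertia has SI base units: kg * m^2
kg·m²/s does NOT reduce to kg * m^2; a valid unit for moment of inertia would be e.g. kg·m².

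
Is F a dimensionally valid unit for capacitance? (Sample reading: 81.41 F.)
Yes

capacitance has SI base units: A^2 * s^4 / (kg * m^2)
F reduces to the same SI base units, so it is a valid unit for capacitance.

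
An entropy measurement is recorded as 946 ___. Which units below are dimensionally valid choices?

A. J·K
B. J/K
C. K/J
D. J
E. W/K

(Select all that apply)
B

entropy has SI base units: kg * m^2 / (s^2 * K)

Checking each option against kg * m^2 / (s^2 * K):
  A. J·K: ✗ does not match
  B. J/K: ✓ matches
  C. K/J: ✗ does not match
  D. J: ✗ does not match
  E. W/K: ✗ does not match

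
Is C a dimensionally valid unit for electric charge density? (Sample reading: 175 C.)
No

electric charge density has SI base units: A * s / m^3
C does NOT reduce to A * s / m^3; a valid unit for electric charge density would be e.g. C/m³.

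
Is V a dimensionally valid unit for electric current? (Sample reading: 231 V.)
No

electric current has SI base units: A
V does NOT reduce to A; a valid unit for electric current would be e.g. A.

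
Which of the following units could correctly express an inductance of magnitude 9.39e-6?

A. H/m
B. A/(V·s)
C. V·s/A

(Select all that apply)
C

inductance has SI base units: kg * m^2 / (A^2 * s^2)

Checking each option against kg * m^2 / (A^2 * s^2):
  A. H/m: ✗ does not match
  B. A/(V·s): ✗ does not match
  C. V·s/A: ✓ matches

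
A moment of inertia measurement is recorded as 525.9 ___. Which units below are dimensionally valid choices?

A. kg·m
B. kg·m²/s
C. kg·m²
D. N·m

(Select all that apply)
C

moment of inertia has SI base units: kg * m^2

Checking each option against kg * m^2:
  A. kg·m: ✗ does not match
  B. kg·m²/s: ✗ does not match
  C. kg·m²: ✓ matches
  D. N·m: ✗ does not match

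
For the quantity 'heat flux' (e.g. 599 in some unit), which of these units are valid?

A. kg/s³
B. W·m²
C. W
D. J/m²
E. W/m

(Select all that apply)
A

heat flux has SI base units: kg / s^3

Checking each option against kg / s^3:
  A. kg/s³: ✓ matches
  B. W·m²: ✗ does not match
  C. W: ✗ does not match
  D. J/m²: ✗ does not match
  E. W/m: ✗ does not match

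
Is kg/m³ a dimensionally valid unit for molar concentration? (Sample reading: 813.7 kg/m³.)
No

molar concentration has SI base units: mol / m^3
kg/m³ does NOT reduce to mol / m^3; a valid unit for molar concentration would be e.g. mol/m³.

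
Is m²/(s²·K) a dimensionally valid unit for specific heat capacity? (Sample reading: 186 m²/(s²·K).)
Yes

specific heat capacity has SI base units: m^2 / (s^2 * K)
m²/(s²·K) reduces to the same SI base units, so it is a valid unit for specific heat capacity.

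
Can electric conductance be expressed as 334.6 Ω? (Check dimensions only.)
No

electric conductance has SI base units: A^2 * s^3 / (kg * m^2)
Ω does NOT reduce to A^2 * s^3 / (kg * m^2); a valid unit for electric conductance would be e.g. S.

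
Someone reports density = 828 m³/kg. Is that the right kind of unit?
No

density has SI base units: kg / m^3
m³/kg does NOT reduce to kg / m^3; a valid unit for density would be e.g. kg/m³.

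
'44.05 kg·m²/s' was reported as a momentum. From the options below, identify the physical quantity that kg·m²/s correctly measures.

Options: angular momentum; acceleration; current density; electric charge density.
angular momentum

momentum should have units dimensionally equivalent to kg * m / s (e.g. kg·m/s).
The given unit 'kg·m²/s' reduces to kg * m^2 / s. Of the listed options, that is the dimensionality of angular momentum.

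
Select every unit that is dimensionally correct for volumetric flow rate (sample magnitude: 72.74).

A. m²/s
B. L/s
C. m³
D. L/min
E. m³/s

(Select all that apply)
B, D, E

volumetric flow rate has SI base units: m^3 / s

Checking each option against m^3 / s:
  A. m²/s: ✗ does not match
  B. L/s: ✓ matches
  C. m³: ✗ does not match
  D. L/min: ✓ matches
  E. m³/s: ✓ matches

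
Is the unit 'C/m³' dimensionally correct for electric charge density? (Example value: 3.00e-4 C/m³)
Yes

electric charge density has SI base units: A * s / m^3
C/m³ reduces to the same SI base units, so it is a valid unit for electric charge density.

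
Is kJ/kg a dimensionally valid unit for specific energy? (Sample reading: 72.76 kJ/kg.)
Yes

specific energy has SI base units: m^2 / s^2
kJ/kg reduces to the same SI base units, so it is a valid unit for specific energy.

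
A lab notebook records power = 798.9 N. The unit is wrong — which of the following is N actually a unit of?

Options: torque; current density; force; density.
force

power should have units dimensionally equivalent to kg * m^2 / s^3 (e.g. W).
The given unit 'N' reduces to kg * m / s^2. Of the listed options, that is the dimensionality of force.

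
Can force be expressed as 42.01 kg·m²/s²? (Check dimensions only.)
No

force has SI base units: kg * m / s^2
kg·m²/s² does NOT reduce to kg * m / s^2; a valid unit for force would be e.g. N.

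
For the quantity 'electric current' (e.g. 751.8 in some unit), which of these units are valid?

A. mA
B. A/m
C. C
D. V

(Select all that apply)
A

electric current has SI base units: A

Checking each option against A:
  A. mA: ✓ matches
  B. A/m: ✗ does not match
  C. C: ✗ does not match
  D. V: ✗ does not match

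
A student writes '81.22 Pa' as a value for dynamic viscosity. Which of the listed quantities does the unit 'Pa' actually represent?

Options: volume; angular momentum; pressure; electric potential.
pressure

dynamic viscosity should have units dimensionally equivalent to kg / (m * s) (e.g. Pa·s).
The given unit 'Pa' reduces to kg / (m * s^2). Of the listed options, that is the dimensionality of pressure.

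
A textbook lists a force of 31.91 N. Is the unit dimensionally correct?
Yes

force has SI base units: kg * m / s^2
N reduces to the same SI base units, so it is a valid unit for force.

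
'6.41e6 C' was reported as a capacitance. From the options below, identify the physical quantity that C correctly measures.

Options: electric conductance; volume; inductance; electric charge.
electric charge

capacitance should have units dimensionally equivalent to A^2 * s^4 / (kg * m^2) (e.g. F).
The given unit 'C' reduces to A * s. Of the listed options, that is the dimensionality of electric charge.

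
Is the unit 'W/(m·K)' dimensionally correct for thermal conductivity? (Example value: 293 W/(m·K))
Yes

thermal conductivity has SI base units: kg * m / (s^3 * K)
W/(m·K) reduces to the same SI base units, so it is a valid unit for thermal conductivity.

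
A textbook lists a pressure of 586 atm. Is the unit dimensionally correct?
Yes

pressure has SI base units: kg / (m * s^2)
atm reduces to the same SI base units, so it is a valid unit for pressure.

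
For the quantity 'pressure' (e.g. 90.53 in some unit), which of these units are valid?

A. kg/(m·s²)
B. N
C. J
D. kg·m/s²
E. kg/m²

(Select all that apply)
A

pressure has SI base units: kg / (m * s^2)

Checking each option against kg / (m * s^2):
  A. kg/(m·s²): ✓ matches
  B. N: ✗ does not match
  C. J: ✗ does not match
  D. kg·m/s²: ✗ does not match
  E. kg/m²: ✗ does not match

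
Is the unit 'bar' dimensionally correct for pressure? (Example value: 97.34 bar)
Yes

pressure has SI base units: kg / (m * s^2)
bar reduces to the same SI base units, so it is a valid unit for pressure.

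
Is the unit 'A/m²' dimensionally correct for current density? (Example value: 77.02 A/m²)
Yes

current density has SI base units: A / m^2
A/m² reduces to the same SI base units, so it is a valid unit for current density.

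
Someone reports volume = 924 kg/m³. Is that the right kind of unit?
No

volume has SI base units: m^3
kg/m³ does NOT reduce to m^3; a valid unit for volume would be e.g. m³.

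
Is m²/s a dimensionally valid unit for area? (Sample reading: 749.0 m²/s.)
No

area has SI base units: m^2
m²/s does NOT reduce to m^2; a valid unit for area would be e.g. m².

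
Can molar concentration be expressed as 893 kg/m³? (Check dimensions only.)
No

molar concentration has SI base units: mol / m^3
kg/m³ does NOT reduce to mol / m^3; a valid unit for molar concentration would be e.g. mol/m³.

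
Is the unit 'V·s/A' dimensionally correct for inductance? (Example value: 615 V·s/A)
Yes

inductance has SI base units: kg * m^2 / (A^2 * s^2)
V·s/A reduces to the same SI base units, so it is a valid unit for inductance.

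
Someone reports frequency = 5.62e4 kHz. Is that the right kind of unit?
Yes

frequency has SI base units: 1 / s
kHz reduces to the same SI base units, so it is a valid unit for frequency.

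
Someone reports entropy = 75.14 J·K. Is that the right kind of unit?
No

entropy has SI base units: kg * m^2 / (s^2 * K)
J·K does NOT reduce to kg * m^2 / (s^2 * K); a valid unit for entropy would be e.g. J/K.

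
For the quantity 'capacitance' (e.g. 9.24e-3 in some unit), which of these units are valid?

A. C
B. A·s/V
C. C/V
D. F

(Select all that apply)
B, C, D

capacitance has SI base units: A^2 * s^4 / (kg * m^2)

Checking each option against A^2 * s^4 / (kg * m^2):
  A. C: ✗ does not match
  B. A·s/V: ✓ matches
  C. C/V: ✓ matches
  D. F: ✓ matches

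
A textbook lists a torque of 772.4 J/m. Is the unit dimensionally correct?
No

torque has SI base units: kg * m^2 / s^2
J/m does NOT reduce to kg * m^2 / s^2; a valid unit for torque would be e.g. N·m.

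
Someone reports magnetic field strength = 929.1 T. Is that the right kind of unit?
No

magnetic field strength has SI base units: A / m
T does NOT reduce to A / m; a valid unit for magnetic field strength would be e.g. A/m.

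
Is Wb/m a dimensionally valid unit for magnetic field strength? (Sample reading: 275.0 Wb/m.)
No

magnetic field strength has SI base units: A / m
Wb/m does NOT reduce to A / m; a valid unit for magnetic field strength would be e.g. A/m.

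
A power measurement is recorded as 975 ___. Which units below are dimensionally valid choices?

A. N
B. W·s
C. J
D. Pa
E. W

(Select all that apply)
E

power has SI base units: kg * m^2 / s^3

Checking each option against kg * m^2 / s^3:
  A. N: ✗ does not match
  B. W·s: ✗ does not match
  C. J: ✗ does not match
  D. Pa: ✗ does not match
  E. W: ✓ matches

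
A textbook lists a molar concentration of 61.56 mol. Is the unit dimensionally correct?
No

molar concentration has SI base units: mol / m^3
mol does NOT reduce to mol / m^3; a valid unit for molar concentration would be e.g. mol/m³.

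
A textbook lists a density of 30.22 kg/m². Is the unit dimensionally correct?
No

density has SI base units: kg / m^3
kg/m² does NOT reduce to kg / m^3; a valid unit for density would be e.g. kg/m³.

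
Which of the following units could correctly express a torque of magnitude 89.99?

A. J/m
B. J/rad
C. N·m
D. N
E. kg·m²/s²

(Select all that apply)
B, C, E

torque has SI base units: kg * m^2 / s^2

Checking each option against kg * m^2 / s^2:
  A. J/m: ✗ does not match
  B. J/rad: ✓ matches
  C. N·m: ✓ matches
  D. N: ✗ does not match
  E. kg·m²/s²: ✓ matches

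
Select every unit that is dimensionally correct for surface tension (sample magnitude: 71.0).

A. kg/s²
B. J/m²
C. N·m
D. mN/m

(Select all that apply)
A, B, D

surface tension has SI base units: kg / s^2

Checking each option against kg / s^2:
  A. kg/s²: ✓ matches
  B. J/m²: ✓ matches
  C. N·m: ✗ does not match
  D. mN/m: ✓ matches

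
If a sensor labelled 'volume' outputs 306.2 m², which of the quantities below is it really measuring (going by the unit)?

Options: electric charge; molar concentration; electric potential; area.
area

volume should have units dimensionally equivalent to m^3 (e.g. m³).
The given unit 'm²' reduces to m^2. Of the listed options, that is the dimensionality of area.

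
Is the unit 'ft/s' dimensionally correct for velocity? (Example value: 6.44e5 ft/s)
Yes

velocity has SI base units: m / s
ft/s reduces to the same SI base units, so it is a valid unit for velocity.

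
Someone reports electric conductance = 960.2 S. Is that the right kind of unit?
Yes

electric conductance has SI base units: A^2 * s^3 / (kg * m^2)
S reduces to the same SI base units, so it is a valid unit for electric conductance.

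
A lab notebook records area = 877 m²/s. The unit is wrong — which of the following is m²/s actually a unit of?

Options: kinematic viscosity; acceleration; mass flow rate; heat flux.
kinematic viscosity

area should have units dimensionally equivalent to m^2 (e.g. m²).
The given unit 'm²/s' reduces to m^2 / s. Of the listed options, that is the dimensionality of kinematic viscosity.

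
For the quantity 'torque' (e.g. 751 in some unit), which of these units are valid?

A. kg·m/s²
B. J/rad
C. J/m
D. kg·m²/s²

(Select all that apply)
B, D

torque has SI base units: kg * m^2 / s^2

Checking each option against kg * m^2 / s^2:
  A. kg·m/s²: ✗ does not match
  B. J/rad: ✓ matches
  C. J/m: ✗ does not match
  D. kg·m²/s²: ✓ matches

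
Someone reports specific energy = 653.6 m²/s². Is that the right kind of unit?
Yes

specific energy has SI base units: m^2 / s^2
m²/s² reduces to the same SI base units, so it is a valid unit for specific energy.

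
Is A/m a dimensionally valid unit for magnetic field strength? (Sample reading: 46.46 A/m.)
Yes

magnetic field strength has SI base units: A / m
A/m reduces to the same SI base units, so it is a valid unit for magnetic field strength.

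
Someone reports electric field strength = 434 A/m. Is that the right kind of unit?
No

electric field strength has SI base units: kg * m / (A * s^3)
A/m does NOT reduce to kg * m / (A * s^3); a valid unit for electric field strength would be e.g. V/m.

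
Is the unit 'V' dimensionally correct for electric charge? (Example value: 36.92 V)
No

electric charge has SI base units: A * s
V does NOT reduce to A * s; a valid unit for electric charge would be e.g. C.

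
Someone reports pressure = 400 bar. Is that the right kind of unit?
Yes

pressure has SI base units: kg / (m * s^2)
bar reduces to the same SI base units, so it is a valid unit for pressure.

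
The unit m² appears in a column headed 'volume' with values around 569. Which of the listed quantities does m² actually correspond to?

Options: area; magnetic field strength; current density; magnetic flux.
area

volume should have units dimensionally equivalent to m^3 (e.g. m³).
The given unit 'm²' reduces to m^2. Of the listed options, that is the dimensionality of area.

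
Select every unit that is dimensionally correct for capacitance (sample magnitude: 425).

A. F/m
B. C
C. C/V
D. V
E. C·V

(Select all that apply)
C

capacitance has SI base units: A^2 * s^4 / (kg * m^2)

Checking each option against A^2 * s^4 / (kg * m^2):
  A. F/m: ✗ does not match
  B. C: ✗ does not match
  C. C/V: ✓ matches
  D. V: ✗ does not match
  E. C·V: ✗ does not match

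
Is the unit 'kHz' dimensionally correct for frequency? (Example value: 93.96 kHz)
Yes

frequency has SI base units: 1 / s
kHz reduces to the same SI base units, so it is a valid unit for frequency.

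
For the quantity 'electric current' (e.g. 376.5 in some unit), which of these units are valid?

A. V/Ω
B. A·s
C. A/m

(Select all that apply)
A

electric current has SI base units: A

Checking each option against A:
  A. V/Ω: ✓ matches
  B. A·s: ✗ does not match
  C. A/m: ✗ does not match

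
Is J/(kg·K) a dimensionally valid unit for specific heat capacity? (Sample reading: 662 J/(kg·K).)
Yes

specific heat capacity has SI base units: m^2 / (s^2 * K)
J/(kg·K) reduces to the same SI base units, so it is a valid unit for specific heat capacity.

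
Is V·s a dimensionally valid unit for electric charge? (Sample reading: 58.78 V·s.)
No

electric charge has SI base units: A * s
V·s does NOT reduce to A * s; a valid unit for electric charge would be e.g. C.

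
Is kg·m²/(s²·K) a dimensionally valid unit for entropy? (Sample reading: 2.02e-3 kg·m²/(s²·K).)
Yes

entropy has SI base units: kg * m^2 / (s^2 * K)
kg·m²/(s²·K) reduces to the same SI base units, so it is a valid unit for entropy.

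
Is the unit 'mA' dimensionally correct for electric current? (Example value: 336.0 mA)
Yes

electric current has SI base units: A
mA reduces to the same SI base units, so it is a valid unit for electric current.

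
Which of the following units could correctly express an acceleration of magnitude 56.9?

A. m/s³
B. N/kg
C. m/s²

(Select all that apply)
B, C

acceleration has SI base units: m / s^2

Checking each option against m / s^2:
  A. m/s³: ✗ does not match
  B. N/kg: ✓ matches
  C. m/s²: ✓ matches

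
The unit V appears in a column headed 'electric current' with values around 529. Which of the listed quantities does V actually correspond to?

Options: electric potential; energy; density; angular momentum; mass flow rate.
electric potential

electric current should have units dimensionally equivalent to A (e.g. A).
The given unit 'V' reduces to kg * m^2 / (A * s^3). Of the listed options, that is the dimensionality of electric potential.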